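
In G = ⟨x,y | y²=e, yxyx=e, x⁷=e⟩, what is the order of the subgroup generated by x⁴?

|⟨x⁴⟩| equals the order of x⁴. Compute successive powers until reaching e:
  (x⁴)¹ = x⁴, (x⁴)² = x, (x⁴)³ = x⁵, (x⁴)⁴ = x², (x⁴)⁵ = x⁶, (x⁴)⁶ = x³, (x⁴)⁷ = e.
The smallest positive k with (x⁴)ᵏ = e is 7, so |⟨x⁴⟩| = 7.

Answer: 7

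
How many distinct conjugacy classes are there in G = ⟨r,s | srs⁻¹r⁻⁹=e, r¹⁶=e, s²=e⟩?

The conjugacy classes (representative and size) are:
  [e] (size 1), [r⁹] (size 2), [r²] (size 1), [r³] (size 2), [r⁴] (size 1), [r¹³] (size 2), [r⁶] (size 1), [r¹⁵] (size 2), [r⁸] (size 1), [r¹⁰] (size 1), [r¹²] (size 1), [r¹⁴] (size 1), [s] (size 2), [rs] (size 2), [r²s] (size 2), [r¹¹s] (size 2), [r⁴s] (size 2), [r¹³s] (size 2), [r¹⁴s] (size 2), [r¹⁵s] (size 2).
Class equation: 1 + 2 + 1 + 2 + 1 + 2 + 1 + 2 + 1 + 1 + 1 + 1 + 2 + 2 + 2 + 2 + 2 + 2 + 2 + 2 = 32 = |G|. So G has 20 conjugacy classes.

Answer: 20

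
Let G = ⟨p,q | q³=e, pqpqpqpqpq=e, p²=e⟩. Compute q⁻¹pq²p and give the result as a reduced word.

Multiply left to right, reducing at each step:
  (q²) · p = q²p
  (q²p) · q² = q²pq²
  (q²pq²) · p = q²pq²p

Answer: q²pq²p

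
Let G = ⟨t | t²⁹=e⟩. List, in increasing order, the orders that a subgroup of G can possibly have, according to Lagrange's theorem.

|G| = 29 = 29. By Lagrange's theorem the order of any subgroup divides 29; the divisors of 29 are 1, 29.

Answer: 1, 29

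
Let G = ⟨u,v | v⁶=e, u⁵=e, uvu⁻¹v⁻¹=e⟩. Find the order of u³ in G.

Compute successive powers until reaching e:
  (u³)¹ = u³, (u³)² = u, (u³)³ = u⁴, (u³)⁴ = u², (u³)⁵ = e.
The smallest positive k with (u³)ᵏ = e is 5.

Answer: 5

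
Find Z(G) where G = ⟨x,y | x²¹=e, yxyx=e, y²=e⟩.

An element z ∈ Z(G) iff z commutes with every generator.
For example e is central: e·x = x = x·e; e·y = y = y·e.
Whereas x ∉ Z(G) since x·y = xy ≠ x²⁰y = y·x.
Checking each of the 42 elements this way gives Z(G) = {e}, of order 1.

Answer: {e}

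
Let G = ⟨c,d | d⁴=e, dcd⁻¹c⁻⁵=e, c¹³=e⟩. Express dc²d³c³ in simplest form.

Multiply left to right, reducing at each step:
  d · c² = c¹⁰d
  (c¹⁰d) · d³ = c¹⁰
  (c¹⁰) · c³ = e

Answer: e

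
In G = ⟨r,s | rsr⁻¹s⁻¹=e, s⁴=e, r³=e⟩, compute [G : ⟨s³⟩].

First find ord(s³) by computing successive powers:
  (s³)¹ = s³, (s³)² = s², (s³)³ = s, (s³)⁴ = e.
So |⟨s³⟩| = ord(s³) = 4. With |G| = 12, by Lagrange [G : ⟨s³⟩] = 12/4 = 3.

Answer: 3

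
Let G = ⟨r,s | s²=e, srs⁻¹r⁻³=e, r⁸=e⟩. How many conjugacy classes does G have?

The conjugacy classes (representative and size) are:
  [e] (size 1), [r³] (size 2), [r²] (size 2), [r⁴] (size 1), [r⁵] (size 2), [r⁴s] (size 4), [rs] (size 4).
Class equation: 1 + 2 + 2 + 1 + 2 + 4 + 4 = 16 = |G|. So G has 7 conjugacy classes.

Answer: 7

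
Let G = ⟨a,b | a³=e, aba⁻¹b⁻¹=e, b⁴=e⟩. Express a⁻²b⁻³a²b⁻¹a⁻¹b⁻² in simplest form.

Multiply left to right, reducing at each step:
  a · b⁻³ = ab
  (ab) · a² = b
  b · b⁻¹ = e
  e · a⁻¹ = a²
  (a²) · b⁻² = a²b²

Answer: a²b²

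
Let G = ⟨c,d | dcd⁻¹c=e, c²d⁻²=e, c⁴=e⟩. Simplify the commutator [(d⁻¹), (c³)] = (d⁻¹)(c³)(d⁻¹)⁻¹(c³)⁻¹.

[(d⁻¹), (c³)] = (d⁻¹)·(c³)·(d⁻¹)⁻¹·(c³)⁻¹.
  (d⁻¹) · (c³) = cd⁻¹
  (cd⁻¹) · d = c
  c · c = c²

Answer: c²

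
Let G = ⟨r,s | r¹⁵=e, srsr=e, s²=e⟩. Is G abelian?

r·s = rs but s·r = r¹⁴s, so r·s ≠ s·r and G is not abelian.

Answer: No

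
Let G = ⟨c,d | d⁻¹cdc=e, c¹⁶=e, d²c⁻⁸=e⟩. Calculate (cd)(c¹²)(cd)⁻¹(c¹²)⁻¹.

[(cd), (c¹²)] = (cd)·(c¹²)·(cd)⁻¹·(c¹²)⁻¹.
  (cd) · (c¹²) = c⁵d
  (c⁵d) · (cd⁻¹) = c⁴
  (c⁴) · (c⁴) = c⁸

Answer: c⁸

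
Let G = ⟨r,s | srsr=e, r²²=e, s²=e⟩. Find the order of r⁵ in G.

Compute successive powers until reaching e:
  (r⁵)¹ = r⁵, (r⁵)² = r¹⁰, (r⁵)³ = r¹⁵, (r⁵)⁴ = r²⁰, (r⁵)⁵ = r³, (r⁵)⁶ = r⁸, (r⁵)⁷ = r¹³, (r⁵)⁸ = r¹⁸, (r⁵)⁹ = r, (r⁵)¹⁰ = r⁶, (r⁵)¹¹ = r¹¹, (r⁵)¹² = r¹⁶, (r⁵)¹³ = r²¹, (r⁵)¹⁴ = r⁴, (r⁵)¹⁵ = r⁹, (r⁵)¹⁶ = r¹⁴, (r⁵)¹⁷ = r¹⁹, (r⁵)¹⁸ = r², (r⁵)¹⁹ = r⁷, (r⁵)²⁰ = r¹², (r⁵)²¹ = r¹⁷, (r⁵)²² = e.
The smallest positive k with (r⁵)ᵏ = e is 22.

Answer: 22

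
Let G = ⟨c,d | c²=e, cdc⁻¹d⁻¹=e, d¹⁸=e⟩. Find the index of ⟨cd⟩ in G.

First find ord(cd) by computing successive powers:
  (cd)¹ = cd, (cd)² = d², (cd)³ = cd³, (cd)⁴ = d⁴, (cd)⁵ = cd⁵, (cd)⁶ = d⁶, (cd)⁷ = cd⁷, (cd)⁸ = d⁸, (cd)⁹ = cd⁹, (cd)¹⁰ = d¹⁰, (cd)¹¹ = cd¹¹, (cd)¹² = d¹², (cd)¹³ = cd¹³, (cd)¹⁴ = d¹⁴, (cd)¹⁵ = cd¹⁵, (cd)¹⁶ = d¹⁶, (cd)¹⁷ = cd¹⁷, (cd)¹⁸ = e.
So |⟨cd⟩| = ord(cd) = 18. With |G| = 36, by Lagrange [G : ⟨cd⟩] = 36/18 = 2.

Answer: 2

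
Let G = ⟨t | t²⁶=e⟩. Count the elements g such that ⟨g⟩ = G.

G is cyclic of order 26. An element generates G iff its order is 26, and a cyclic group of order 26 has exactly φ(26) = 12 such elements.

Answer: 12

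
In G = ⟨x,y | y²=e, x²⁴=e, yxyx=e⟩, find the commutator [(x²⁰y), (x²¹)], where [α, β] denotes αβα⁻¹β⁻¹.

[(x²⁰y), (x²¹)] = (x²⁰y)·(x²¹)·(x²⁰y)⁻¹·(x²¹)⁻¹.
  (x²⁰y) · (x²¹) = x²³y
  (x²³y) · (x²⁰y) = x³
  (x³) · (x³) = x⁶

Answer: x⁶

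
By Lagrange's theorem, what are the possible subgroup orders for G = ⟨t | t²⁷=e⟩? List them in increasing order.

|G| = 27 = 3³. By Lagrange's theorem the order of any subgroup divides 27; the divisors of 27 are 1, 3, 9, 27.

Answer: 1, 3, 9, 27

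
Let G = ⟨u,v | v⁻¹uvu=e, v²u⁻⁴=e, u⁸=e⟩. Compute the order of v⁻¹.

Compute successive powers until reaching e:
  (v⁻¹)¹ = v⁻¹, (v⁻¹)² = u⁴, (v⁻¹)³ = v, (v⁻¹)⁴ = e.
The smallest positive k with (v⁻¹)ᵏ = e is 4.

Answer: 4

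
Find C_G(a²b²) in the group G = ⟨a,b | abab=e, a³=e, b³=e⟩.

⟨a²b²⟩ ⊆ C_G(a²b²) since powers of a²b² commute with a²b²; so |C_G(a²b²)| ≥ |⟨a²b²⟩| = 2.
By orbit–stabilizer, |C_G(a²b²)| = |G| / |conj. class of a²b²| = 12 / 3 = 4.
The 4 elements commuting with a²b² are {e, ab, a²b², ab²a}.

Answer: {e, ab, a²b², ab²a}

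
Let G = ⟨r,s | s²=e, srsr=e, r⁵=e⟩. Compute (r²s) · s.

Compute (r²s) · s by multiplying left to right and reducing via the relations at each step:
  (r²s) · s = r²

Answer: r²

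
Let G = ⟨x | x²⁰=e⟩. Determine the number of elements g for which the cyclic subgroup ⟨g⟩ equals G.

G is cyclic of order 20. An element generates G iff its order is 20, and a cyclic group of order 20 has exactly φ(20) = 8 such elements.

Answer: 8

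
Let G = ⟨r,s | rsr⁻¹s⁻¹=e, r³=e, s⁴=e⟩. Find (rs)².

Compute successive powers of (rs), reducing at each step:
  (rs)²: (rs) · r = r²s;   (r²s) · s = r²s²

Answer: r²s²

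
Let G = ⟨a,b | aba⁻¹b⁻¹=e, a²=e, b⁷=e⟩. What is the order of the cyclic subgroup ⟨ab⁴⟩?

|⟨ab⁴⟩| equals the order of ab⁴. Compute successive powers until reaching e:
  (ab⁴)¹ = ab⁴, (ab⁴)² = b, (ab⁴)³ = ab⁵, (ab⁴)⁴ = b², (ab⁴)⁵ = ab⁶, (ab⁴)⁶ = b³, (ab⁴)⁷ = a, (ab⁴)⁸ = b⁴, (ab⁴)⁹ = ab, (ab⁴)¹⁰ = b⁵, (ab⁴)¹¹ = ab², (ab⁴)¹² = b⁶, (ab⁴)¹³ = ab³, (ab⁴)¹⁴ = e.
The smallest positive k with (ab⁴)ᵏ = e is 14, so |⟨ab⁴⟩| = 14.

Answer: 14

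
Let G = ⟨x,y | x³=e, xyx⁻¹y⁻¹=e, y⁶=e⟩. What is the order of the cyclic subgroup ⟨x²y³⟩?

|⟨x²y³⟩| equals the order of x²y³. Compute successive powers until reaching e:
  (x²y³)¹ = x²y³, (x²y³)² = x, (x²y³)³ = y³, (x²y³)⁴ = x², (x²y³)⁵ = xy³, (x²y³)⁶ = e.
The smallest positive k with (x²y³)ᵏ = e is 6, so |⟨x²y³⟩| = 6.

Answer: 6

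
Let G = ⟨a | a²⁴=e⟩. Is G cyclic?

|G| = 24. The element a has order 24 (its powers give 24 distinct elements), so ⟨a⟩ = G and G is cyclic.

Answer: Yes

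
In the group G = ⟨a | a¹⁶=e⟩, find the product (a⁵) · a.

Compute (a⁵) · a by multiplying left to right and reducing via the relations at each step:
  (a⁵) · a = a⁶

Answer: a⁶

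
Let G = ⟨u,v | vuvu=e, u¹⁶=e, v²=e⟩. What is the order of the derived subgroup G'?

G' = [G, G] is generated by all commutators. The generator-pair commutators are: [u, v] = u².
The subgroup they normally generate is {e, u², u⁴, u⁶, u⁸, u¹⁰, u¹², u¹⁴}, of order 8.
Check: |G/G'| = 32/8 = 4 is the order of the abelianisation.

Answer: 8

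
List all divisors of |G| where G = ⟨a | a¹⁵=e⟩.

|G| = 15 = 3 · 5. By Lagrange's theorem the order of any subgroup divides 15; the divisors of 15 are 1, 3, 5, 15.

Answer: 1, 3, 5, 15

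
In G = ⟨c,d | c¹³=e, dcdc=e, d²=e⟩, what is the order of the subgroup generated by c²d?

|⟨c²d⟩| equals the order of c²d. Compute successive powers until reaching e:
  (c²d)¹ = c²d, (c²d)² = e.
The smallest positive k with (c²d)ᵏ = e is 2, so |⟨c²d⟩| = 2.

Answer: 2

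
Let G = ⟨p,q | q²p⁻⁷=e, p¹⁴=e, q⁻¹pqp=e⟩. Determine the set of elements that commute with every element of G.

An element z ∈ Z(G) iff z commutes with every generator.
For example p⁷ is central: (p⁷)·p = p⁸ = p·(p⁷); (p⁷)·q = q⁻¹ = q·(p⁷).
Whereas p ∉ Z(G) since p·q = pq ≠ p⁶q⁻¹ = q·p.
Checking each of the 28 elements this way gives Z(G) = {e, p⁷}, of order 2.

Answer: {e, p⁷}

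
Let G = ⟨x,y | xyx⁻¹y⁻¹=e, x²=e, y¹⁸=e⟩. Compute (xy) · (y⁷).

Compute (xy) · (y⁷) by multiplying left to right and reducing via the relations at each step:
  (xy) · y⁷ = xy⁸

Answer: xy⁸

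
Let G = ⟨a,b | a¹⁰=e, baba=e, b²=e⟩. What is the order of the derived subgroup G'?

G' = [G, G] is generated by all commutators. The generator-pair commutators are: [a, b] = a².
The subgroup they normally generate is {e, a², a⁴, a⁶, a⁸}, of order 5.
Check: |G/G'| = 20/5 = 4 is the order of the abelianisation.

Answer: 5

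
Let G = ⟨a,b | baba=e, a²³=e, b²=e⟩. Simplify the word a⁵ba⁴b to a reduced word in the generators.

Multiply left to right, reducing at each step:
  (a⁵) · b = a⁵b
  (a⁵b) · a⁴ = ab
  (ab) · b = a

Answer: a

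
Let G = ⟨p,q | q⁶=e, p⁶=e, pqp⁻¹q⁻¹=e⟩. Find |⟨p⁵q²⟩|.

|⟨p⁵q²⟩| equals the order of p⁵q². Compute successive powers until reaching e:
  (p⁵q²)¹ = p⁵q², (p⁵q²)² = p⁴q⁴, (p⁵q²)³ = p³, (p⁵q²)⁴ = p²q², (p⁵q²)⁵ = pq⁴, (p⁵q²)⁶ = e.
The smallest positive k with (p⁵q²)ᵏ = e is 6, so |⟨p⁵q²⟩| = 6.

Answer: 6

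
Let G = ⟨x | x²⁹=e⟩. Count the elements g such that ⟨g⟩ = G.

G is cyclic of order 29. An element generates G iff its order is 29, and a cyclic group of order 29 has exactly φ(29) = 28 such elements.

Answer: 28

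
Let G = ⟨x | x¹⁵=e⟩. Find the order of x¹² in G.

Compute successive powers until reaching e:
  (x¹²)¹ = x¹², (x¹²)² = x⁹, (x¹²)³ = x⁶, (x¹²)⁴ = x³, (x¹²)⁵ = e.
The smallest positive k with (x¹²)ᵏ = e is 5.

Answer: 5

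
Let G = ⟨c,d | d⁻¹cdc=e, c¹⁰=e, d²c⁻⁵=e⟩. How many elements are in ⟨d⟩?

|⟨d⟩| equals the order of d. Compute successive powers until reaching e:
  d¹ = d, d² = c⁵, d³ = d⁻¹, d⁴ = e.
The smallest positive k with dᵏ = e is 4, so |⟨d⟩| = 4.

Answer: 4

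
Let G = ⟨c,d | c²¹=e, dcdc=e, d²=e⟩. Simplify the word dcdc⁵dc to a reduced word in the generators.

Multiply left to right, reducing at each step:
  d · c = c²⁰d
  (c²⁰d) · d = c²⁰
  (c²⁰) · c⁵ = c⁴
  (c⁴) · d = c⁴d
  (c⁴d) · c = c³d

Answer: c³d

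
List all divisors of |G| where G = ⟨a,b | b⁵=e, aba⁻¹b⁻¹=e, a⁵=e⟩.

|G| = 25 = 5². By Lagrange's theorem the order of any subgroup divides 25; the divisors of 25 are 1, 5, 25.

Answer: 1, 5, 25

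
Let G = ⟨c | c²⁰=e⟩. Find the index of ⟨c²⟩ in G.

First find ord(c²) by computing successive powers:
  (c²)¹ = c², (c²)² = c⁴, (c²)³ = c⁶, (c²)⁴ = c⁸, (c²)⁵ = c¹⁰, (c²)⁶ = c¹², (c²)⁷ = c¹⁴, (c²)⁸ = c¹⁶, (c²)⁹ = c¹⁸, (c²)¹⁰ = e.
So |⟨c²⟩| = ord(c²) = 10. With |G| = 20, by Lagrange [G : ⟨c²⟩] = 20/10 = 2.

Answer: 2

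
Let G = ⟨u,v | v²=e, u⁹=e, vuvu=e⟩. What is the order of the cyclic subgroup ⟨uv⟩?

|⟨uv⟩| equals the order of uv. Compute successive powers until reaching e:
  (uv)¹ = uv, (uv)² = e.
The smallest positive k with (uv)ᵏ = e is 2, so |⟨uv⟩| = 2.

Answer: 2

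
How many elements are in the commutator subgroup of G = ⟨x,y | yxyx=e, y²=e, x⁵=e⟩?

G' = [G, G] is generated by all commutators. The generator-pair commutators are: [x, y] = x².
The subgroup they normally generate is {e, x, x², x³, x⁴}, of order 5.
Check: |G/G'| = 10/5 = 2 is the order of the abelianisation.

Answer: 5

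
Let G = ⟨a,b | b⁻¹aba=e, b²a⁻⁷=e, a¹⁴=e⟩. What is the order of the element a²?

Compute successive powers until reaching e:
  (a²)¹ = a², (a²)² = a⁴, (a²)³ = a⁶, (a²)⁴ = a⁸, (a²)⁵ = a¹⁰, (a²)⁶ = a¹², (a²)⁷ = e.
The smallest positive k with (a²)ᵏ = e is 7.

Answer: 7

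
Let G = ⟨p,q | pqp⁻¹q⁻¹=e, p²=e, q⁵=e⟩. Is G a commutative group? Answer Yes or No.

Each pair of generators commutes: p·q = pq = q·p. Since the generators pairwise commute, every element of G commutes with every other, so G is abelian.

Answer: Yes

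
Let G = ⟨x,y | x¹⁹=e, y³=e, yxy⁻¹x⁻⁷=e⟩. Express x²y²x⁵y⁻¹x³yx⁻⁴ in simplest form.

Multiply left to right, reducing at each step:
  (x²) · y² = x²y²
  (x²y²) · x⁵ = y²
  (y²) · y⁻¹ = y
  y · x³ = x²y
  (x²y) · y = x²y²
  (x²y²) · x⁻⁴ = x¹⁵y²

Answer: x¹⁵y²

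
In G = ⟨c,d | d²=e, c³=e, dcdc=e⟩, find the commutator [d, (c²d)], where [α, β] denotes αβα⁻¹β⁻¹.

[d, (c²d)] = d·(c²d)·d⁻¹·(c²d)⁻¹.
  d · (c²d) = c
  c · d = cd
  (cd) · (c²d) = c²

Answer: c²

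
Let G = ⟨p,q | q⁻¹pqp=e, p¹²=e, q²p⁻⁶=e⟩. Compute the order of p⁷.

Compute successive powers until reaching e:
  (p⁷)¹ = p⁷, (p⁷)² = p², (p⁷)³ = p⁹, (p⁷)⁴ = p⁴, (p⁷)⁵ = p¹¹, (p⁷)⁶ = p⁶, (p⁷)⁷ = p, (p⁷)⁸ = p⁸, (p⁷)⁹ = p³, (p⁷)¹⁰ = p¹⁰, (p⁷)¹¹ = p⁵, (p⁷)¹² = e.
The smallest positive k with (p⁷)ᵏ = e is 12.

Answer: 12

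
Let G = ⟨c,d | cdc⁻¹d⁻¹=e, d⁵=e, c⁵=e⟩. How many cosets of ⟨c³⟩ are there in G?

First find ord(c³) by computing successive powers:
  (c³)¹ = c³, (c³)² = c, (c³)³ = c⁴, (c³)⁴ = c², (c³)⁵ = e.
So |⟨c³⟩| = ord(c³) = 5. With |G| = 25, by Lagrange [G : ⟨c³⟩] = 25/5 = 5.

Answer: 5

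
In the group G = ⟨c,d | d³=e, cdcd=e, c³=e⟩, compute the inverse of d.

The order of d is 3 (smallest k with dᵏ = e), so d⁻¹ = d² = d².
Check: d · (d²) → d · d² = e, giving e as required.

Answer: d²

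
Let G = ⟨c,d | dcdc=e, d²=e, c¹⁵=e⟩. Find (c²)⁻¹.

The order of (c²) is 15 (smallest k with (c²)ᵏ = e), so (c²)⁻¹ = (c²)¹⁴ = c¹³.
Check: (c²) · (c¹³) → (c²) · c¹³ = e, giving e as required.

Answer: c¹³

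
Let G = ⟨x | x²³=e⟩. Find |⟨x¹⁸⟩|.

|⟨x¹⁸⟩| equals the order of x¹⁸. Compute successive powers until reaching e:
  (x¹⁸)¹ = x¹⁸, (x¹⁸)² = x¹³, (x¹⁸)³ = x⁸, (x¹⁸)⁴ = x³, (x¹⁸)⁵ = x²¹, (x¹⁸)⁶ = x¹⁶, (x¹⁸)⁷ = x¹¹, (x¹⁸)⁸ = x⁶, (x¹⁸)⁹ = x, (x¹⁸)¹⁰ = x¹⁹, (x¹⁸)¹¹ = x¹⁴, (x¹⁸)¹² = x⁹, (x¹⁸)¹³ = x⁴, (x¹⁸)¹⁴ = x²², (x¹⁸)¹⁵ = x¹⁷, (x¹⁸)¹⁶ = x¹², (x¹⁸)¹⁷ = x⁷, (x¹⁸)¹⁸ = x², (x¹⁸)¹⁹ = x²⁰, (x¹⁸)²⁰ = x¹⁵, (x¹⁸)²¹ = x¹⁰, (x¹⁸)²² = x⁵, (x¹⁸)²³ = e.
The smallest positive k with (x¹⁸)ᵏ = e is 23, so |⟨x¹⁸⟩| = 23.

Answer: 23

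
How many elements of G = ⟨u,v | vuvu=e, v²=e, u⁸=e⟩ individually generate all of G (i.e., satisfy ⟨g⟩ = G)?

⟨g⟩ = G would require ord(g) = |G| = 16, but the maximum element order in G is 8 < 16. So G is not cyclic and no single element generates it: the count is 0.

Answer: 0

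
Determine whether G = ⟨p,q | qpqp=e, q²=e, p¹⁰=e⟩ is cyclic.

Every cyclic group is abelian. But p·q = pq while q·p = p⁹q, so p·q ≠ q·p and G is not abelian. Hence G is not cyclic.

Answer: No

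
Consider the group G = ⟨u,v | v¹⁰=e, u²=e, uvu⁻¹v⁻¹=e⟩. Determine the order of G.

Enumerate words in the generators, reducing via the relations: the distinct elements are
  {e, u, v, uv, v², v³, v⁴, v⁵, v⁶, v⁷, v⁸, v⁹, uv², uv³, uv⁴, uv⁵, uv⁶, uv⁷, uv⁸, uv⁹}.
No further products give new elements, so |G| = 20.

Answer: 20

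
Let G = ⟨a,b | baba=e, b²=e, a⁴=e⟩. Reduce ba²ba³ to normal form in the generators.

Multiply left to right, reducing at each step:
  b · a² = a²b
  (a²b) · b = a²
  (a²) · a³ = a

Answer: a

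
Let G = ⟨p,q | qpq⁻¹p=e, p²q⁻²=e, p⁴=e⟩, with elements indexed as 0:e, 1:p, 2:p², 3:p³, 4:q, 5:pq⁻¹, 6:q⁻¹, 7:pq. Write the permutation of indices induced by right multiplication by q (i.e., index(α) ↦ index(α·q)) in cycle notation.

(0 4 2 6)(1 7 3 5)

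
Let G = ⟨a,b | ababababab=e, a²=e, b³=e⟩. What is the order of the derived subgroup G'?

G' = [G, G] is generated by all commutators. The generator-pair commutators are: [a, b] = abab².
The subgroup they normally generate is {e, a, b, b², ab, aba, abab, ababa, b²ab²a, b²ab², b²a, ab², ba, bab, baba, ab²ab²a, ab²ab², ab²a, b²ab, b²aba, b²abab, bab²ab², bab²a, bab², abab², ab²ab, ab²aba, ab²abab, abab²ab², abab²a, b²ab²ab, abab²ab, abab²aba, abab²abab, b²ab²abab², b²ab²aba, b²ab²abab, b²abab²ab², b²abab²a, b²abab², babab², bab²ab, bab²aba, bab²abab, babab²ab², babab²a, babab²ab, ab²abab²ab², ab²abab²a, ab²abab², b²abab²ab, b²abab²aba, bab²abab²a, bab²abab², ab²abab²ab, ab²abab²aba, abab²abab²a, abab²abab², abab²abab²ab, bab²abab²ab}, of order 60.
Check: |G/G'| = 60/60 = 1 is the order of the abelianisation.

Answer: 60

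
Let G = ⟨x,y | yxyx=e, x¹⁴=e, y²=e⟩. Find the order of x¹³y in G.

Compute successive powers until reaching e:
  (x¹³y)¹ = x¹³y, (x¹³y)² = e.
The smallest positive k with (x¹³y)ᵏ = e is 2.

Answer: 2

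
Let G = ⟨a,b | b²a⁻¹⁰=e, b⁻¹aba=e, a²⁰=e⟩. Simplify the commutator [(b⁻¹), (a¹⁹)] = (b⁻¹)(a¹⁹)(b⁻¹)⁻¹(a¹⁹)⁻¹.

[(b⁻¹), (a¹⁹)] = (b⁻¹)·(a¹⁹)·(b⁻¹)⁻¹·(a¹⁹)⁻¹.
  (b⁻¹) · (a¹⁹) = ab⁻¹
  (ab⁻¹) · b = a
  a · a = a²

Answer: a²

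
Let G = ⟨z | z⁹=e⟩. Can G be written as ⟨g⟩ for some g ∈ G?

|G| = 9. The element z has order 9 (its powers give 9 distinct elements), so ⟨z⟩ = G and G is cyclic.

Answer: Yes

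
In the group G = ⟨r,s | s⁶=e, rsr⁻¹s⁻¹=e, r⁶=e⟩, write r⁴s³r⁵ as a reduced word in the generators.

Multiply left to right, reducing at each step:
  (r⁴) · s³ = r⁴s³
  (r⁴s³) · r⁵ = r³s³

Answer: r³s³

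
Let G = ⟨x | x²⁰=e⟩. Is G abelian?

G has a single generator, so G is cyclic and hence abelian.

Answer: Yes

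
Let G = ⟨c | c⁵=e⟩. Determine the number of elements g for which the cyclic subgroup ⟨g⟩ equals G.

G is cyclic of order 5. An element generates G iff its order is 5, and a cyclic group of order 5 has exactly φ(5) = 4 such elements.

Answer: 4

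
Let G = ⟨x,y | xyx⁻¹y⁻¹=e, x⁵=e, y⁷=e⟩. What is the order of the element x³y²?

Compute successive powers until reaching e:
  (x³y²)¹ = x³y², (x³y²)² = xy⁴, (x³y²)³ = x⁴y⁶, (x³y²)⁴ = x²y, (x³y²)⁵ = y³, (x³y²)⁶ = x³y⁵, (x³y²)⁷ = x, (x³y²)⁸ = x⁴y², (x³y²)⁹ = x²y⁴, (x³y²)¹⁰ = y⁶, (x³y²)¹¹ = x³y, (x³y²)¹² = xy³, (x³y²)¹³ = x⁴y⁵, (x³y²)¹⁴ = x², (x³y²)¹⁵ = y², (x³y²)¹⁶ = x³y⁴, (x³y²)¹⁷ = xy⁶, (x³y²)¹⁸ = x⁴y, (x³y²)¹⁹ = x²y³, (x³y²)²⁰ = y⁵, (x³y²)²¹ = x³, (x³y²)²² = xy², (x³y²)²³ = x⁴y⁴, (x³y²)²⁴ = x²y⁶, (x³y²)²⁵ = y, (x³y²)²⁶ = x³y³, (x³y²)²⁷ = xy⁵, (x³y²)²⁸ = x⁴, (x³y²)²⁹ = x²y², (x³y²)³⁰ = y⁴, (x³y²)³¹ = x³y⁶, (x³y²)³² = xy, (x³y²)³³ = x⁴y³, (x³y²)³⁴ = x²y⁵, (x³y²)³⁵ = e.
The smallest positive k with (x³y²)ᵏ = e is 35.

Answer: 35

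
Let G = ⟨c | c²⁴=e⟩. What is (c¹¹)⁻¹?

The order of (c¹¹) is 24 (smallest k with (c¹¹)ᵏ = e), so (c¹¹)⁻¹ = (c¹¹)²³ = c¹³.
Check: (c¹¹) · (c¹³) → (c¹¹) · c¹³ = e, giving e as required.

Answer: c¹³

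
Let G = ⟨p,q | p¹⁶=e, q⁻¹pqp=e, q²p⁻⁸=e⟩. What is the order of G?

Enumerate words in the generators, reducing via the relations: the distinct elements are
  {e, p, q, pq, p², p³, p⁴, p⁵, p⁶, p⁷, p⁸, p⁹, p²q, p³q, p¹², p¹³, p¹¹, p¹⁰, p¹⁴, p¹⁵, p⁴q, p⁵q, p⁶q, p⁷q, q⁻¹, pq⁻¹, p²q⁻¹, p³q⁻¹, p⁴q⁻¹, p⁵q⁻¹, p⁶q⁻¹, p⁷q⁻¹}.
No further products give new elements, so |G| = 32.

Answer: 32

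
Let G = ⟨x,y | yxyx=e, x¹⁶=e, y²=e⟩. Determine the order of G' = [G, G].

G' = [G, G] is generated by all commutators. The generator-pair commutators are: [x, y] = x².
The subgroup they normally generate is {e, x², x⁴, x⁶, x⁸, x¹⁰, x¹², x¹⁴}, of order 8.
Check: |G/G'| = 32/8 = 4 is the order of the abelianisation.

Answer: 8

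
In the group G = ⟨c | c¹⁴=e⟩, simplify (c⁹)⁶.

Compute successive powers of (c⁹), reducing at each step:
  (c⁹)²: (c⁹) · c⁹ = c⁴
  (c⁹)³: (c⁴) · c⁹ = c¹³
  (c⁹)⁴: (c¹³) · c⁹ = c⁸
  (c⁹)⁵: (c⁸) · c⁹ = c³
  (c⁹)⁶: (c³) · c⁹ = c¹²

Answer: c¹²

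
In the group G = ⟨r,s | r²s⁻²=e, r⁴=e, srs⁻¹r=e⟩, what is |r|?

Compute successive powers until reaching e:
  r¹ = r, r² = r², r³ = r³, r⁴ = e.
The smallest positive k with rᵏ = e is 4.

Answer: 4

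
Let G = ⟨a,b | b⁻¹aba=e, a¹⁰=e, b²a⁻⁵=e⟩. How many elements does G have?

Enumerate words in the generators, reducing via the relations: the distinct elements are
  {a, b, e, ab, a², a³, a⁴, a⁵, a⁶, a⁷, a⁸, a⁹, a²b, a³b, a⁴b, b⁻¹, ab⁻¹, a²b⁻¹, a³b⁻¹, a⁴b⁻¹}.
No further products give new elements, so |G| = 20.

Answer: 20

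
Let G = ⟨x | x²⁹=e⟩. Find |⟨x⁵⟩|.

|⟨x⁵⟩| equals the order of x⁵. Compute successive powers until reaching e:
  (x⁵)¹ = x⁵, (x⁵)² = x¹⁰, (x⁵)³ = x¹⁵, (x⁵)⁴ = x²⁰, (x⁵)⁵ = x²⁵, (x⁵)⁶ = x, (x⁵)⁷ = x⁶, (x⁵)⁸ = x¹¹, (x⁵)⁹ = x¹⁶, (x⁵)¹⁰ = x²¹, (x⁵)¹¹ = x²⁶, (x⁵)¹² = x², (x⁵)¹³ = x⁷, (x⁵)¹⁴ = x¹², (x⁵)¹⁵ = x¹⁷, (x⁵)¹⁶ = x²², (x⁵)¹⁷ = x²⁷, (x⁵)¹⁸ = x³, (x⁵)¹⁹ = x⁸, (x⁵)²⁰ = x¹³, (x⁵)²¹ = x¹⁸, (x⁵)²² = x²³, (x⁵)²³ = x²⁸, (x⁵)²⁴ = x⁴, (x⁵)²⁵ = x⁹, (x⁵)²⁶ = x¹⁴, (x⁵)²⁷ = x¹⁹, (x⁵)²⁸ = x²⁴, (x⁵)²⁹ = e.
The smallest positive k with (x⁵)ᵏ = e is 29, so |⟨x⁵⟩| = 29.

Answer: 29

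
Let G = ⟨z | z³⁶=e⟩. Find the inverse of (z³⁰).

The order of (z³⁰) is 6 (smallest k with (z³⁰)ᵏ = e), so (z³⁰)⁻¹ = (z³⁰)⁵ = z⁶.
Check: (z³⁰) · (z⁶) → (z³⁰) · z⁶ = e, giving e as required.

Answer: z⁶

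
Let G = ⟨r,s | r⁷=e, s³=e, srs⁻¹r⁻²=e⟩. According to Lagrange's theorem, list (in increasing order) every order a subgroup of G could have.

|G| = 21 = 3 · 7. By Lagrange's theorem the order of any subgroup divides 21; the divisors of 21 are 1, 3, 7, 21.

Answer: 1, 3, 7, 21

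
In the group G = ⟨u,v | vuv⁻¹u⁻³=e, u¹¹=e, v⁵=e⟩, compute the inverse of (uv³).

The order of (uv³) is 5 (smallest k with (uv³)ᵏ = e), so (uv³)⁻¹ = (uv³)⁴ = u²v².
Check: (uv³) · (u²v²) → (uv³) · u² = v³;   (v³) · v² = e, giving e as required.

Answer: u²v²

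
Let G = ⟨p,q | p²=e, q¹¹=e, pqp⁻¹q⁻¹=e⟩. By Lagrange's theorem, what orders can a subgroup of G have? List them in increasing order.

|G| = 22 = 2 · 11. By Lagrange's theorem the order of any subgroup divides 22; the divisors of 22 are 1, 2, 11, 22.

Answer: 1, 2, 11, 22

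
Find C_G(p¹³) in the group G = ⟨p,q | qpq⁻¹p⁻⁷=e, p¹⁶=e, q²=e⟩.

⟨p¹³⟩ ⊆ C_G(p¹³) since powers of p¹³ commute with p¹³; so |C_G(p¹³)| ≥ |⟨p¹³⟩| = 16.
By orbit–stabilizer, |C_G(p¹³)| = |G| / |conj. class of p¹³| = 32 / 2 = 16.
The 16 elements commuting with p¹³ are {e, p, p², p³, p⁴, p⁵, p⁶, p⁷, p⁸, p⁹, p¹⁰, p¹¹, p¹², p¹³, p¹⁴, p¹⁵}.

Answer: {e, p, p², p³, p⁴, p⁵, p⁶, p⁷, p⁸, p⁹, p¹⁰, p¹¹, p¹², p¹³, p¹⁴, p¹⁵}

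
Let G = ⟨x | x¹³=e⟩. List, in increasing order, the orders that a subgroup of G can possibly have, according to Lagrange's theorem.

|G| = 13 = 13. By Lagrange's theorem the order of any subgroup divides 13; the divisors of 13 are 1, 13.

Answer: 1, 13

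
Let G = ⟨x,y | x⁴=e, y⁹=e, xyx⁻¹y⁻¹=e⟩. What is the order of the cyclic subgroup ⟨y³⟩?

|⟨y³⟩| equals the order of y³. Compute successive powers until reaching e:
  (y³)¹ = y³, (y³)² = y⁶, (y³)³ = e.
The smallest positive k with (y³)ᵏ = e is 3, so |⟨y³⟩| = 3.

Answer: 3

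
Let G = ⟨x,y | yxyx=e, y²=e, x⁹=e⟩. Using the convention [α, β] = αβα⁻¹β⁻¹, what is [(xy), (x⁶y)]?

[(xy), (x⁶y)] = (xy)·(x⁶y)·(xy)⁻¹·(x⁶y)⁻¹.
  (xy) · (x⁶y) = x⁴
  (x⁴) · (xy) = x⁵y
  (x⁵y) · (x⁶y) = x⁸

Answer: x⁸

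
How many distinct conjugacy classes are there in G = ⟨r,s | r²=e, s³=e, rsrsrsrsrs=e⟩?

The conjugacy classes (representative and size) are:
  [e] (size 1), [rsrs²rsrs²r] (size 15), [srsrs²r] (size 20), [rs²rs²r] (size 12), [s²rsrs²] (size 12).
Class equation: 1 + 15 + 20 + 12 + 12 = 60 = |G|. So G has 5 conjugacy classes.

Answer: 5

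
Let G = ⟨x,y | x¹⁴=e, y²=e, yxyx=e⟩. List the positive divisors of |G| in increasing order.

|G| = 28 = 2² · 7. By Lagrange's theorem the order of any subgroup divides 28; the divisors of 28 are 1, 2, 4, 7, 14, 28.

Answer: 1, 2, 4, 7, 14, 28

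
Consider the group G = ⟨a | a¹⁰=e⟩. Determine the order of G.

G is generated by a single element, so G is cyclic. The relator gives a¹⁰ = e and no smaller power is forced to be e, so the 10 powers {a, e, a², a³, a⁴, a⁵, a⁶, a⁷, a⁸, a⁹} are distinct. Hence |G| = 10.

Answer: 10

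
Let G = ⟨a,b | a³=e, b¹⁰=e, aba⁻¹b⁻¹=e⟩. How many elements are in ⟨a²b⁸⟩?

|⟨a²b⁸⟩| equals the order of a²b⁸. Compute successive powers until reaching e:
  (a²b⁸)¹ = a²b⁸, (a²b⁸)² = ab⁶, (a²b⁸)³ = b⁴, (a²b⁸)⁴ = a²b², (a²b⁸)⁵ = a, (a²b⁸)⁶ = b⁸, (a²b⁸)⁷ = a²b⁶, (a²b⁸)⁸ = ab⁴, (a²b⁸)⁹ = b², (a²b⁸)¹⁰ = a², (a²b⁸)¹¹ = ab⁸, (a²b⁸)¹² = b⁶, (a²b⁸)¹³ = a²b⁴, (a²b⁸)¹⁴ = ab², (a²b⁸)¹⁵ = e.
The smallest positive k with (a²b⁸)ᵏ = e is 15, so |⟨a²b⁸⟩| = 15.

Answer: 15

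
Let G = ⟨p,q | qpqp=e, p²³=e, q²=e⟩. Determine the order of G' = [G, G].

G' = [G, G] is generated by all commutators. The generator-pair commutators are: [p, q] = p².
The subgroup they normally generate is {e, p, p², p³, p⁴, p⁵, p⁶, p⁷, p⁸, p⁹, p¹⁰, p¹¹, p¹², p¹³, p¹⁴, p¹⁵, p¹⁶, p¹⁷, p¹⁸, p¹⁹, p²⁰, p²¹, p²²}, of order 23.
Check: |G/G'| = 46/23 = 2 is the order of the abelianisation.

Answer: 23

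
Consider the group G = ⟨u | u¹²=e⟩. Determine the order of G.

G is generated by a single element, so G is cyclic. The relator gives u¹² = e and no smaller power is forced to be e, so the 12 powers {e, u, u², u³, u⁴, u⁵, u⁶, u⁷, u⁸, u⁹, u¹¹, u¹⁰} are distinct. Hence |G| = 12.

Answer: 12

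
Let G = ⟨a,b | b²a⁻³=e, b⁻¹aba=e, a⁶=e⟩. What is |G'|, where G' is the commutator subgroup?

G' = [G, G] is generated by all commutators. The generator-pair commutators are: [a, b] = a².
The subgroup they normally generate is {e, a², a⁴}, of order 3.
Check: |G/G'| = 12/3 = 4 is the order of the abelianisation.

Answer: 3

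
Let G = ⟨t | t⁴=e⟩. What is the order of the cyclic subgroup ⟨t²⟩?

|⟨t²⟩| equals the order of t². Compute successive powers until reaching e:
  (t²)¹ = t², (t²)² = e.
The smallest positive k with (t²)ᵏ = e is 2, so |⟨t²⟩| = 2.

Answer: 2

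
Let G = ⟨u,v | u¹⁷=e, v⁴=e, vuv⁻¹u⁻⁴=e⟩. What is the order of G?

Enumerate words in the generators, reducing via the relations: the distinct elements are
  {e, u, v, uv, u², u³, u⁴, u⁵, u⁶, u⁷, u⁸, u⁹, v², v³, uv², uv³, u²v, u³v, u¹², u¹³, u¹¹, u¹⁰, u¹⁴, u¹⁵, u¹⁶, u⁴v, u⁵v, u⁶v, u⁷v, u⁸v, u⁹v, u²v², u²v³, u³v², u³v³, u¹²v, u¹³v, u¹¹v, u¹⁰v, u¹⁴v, u¹⁵v, u¹⁶v, u⁴v², u⁴v³, u⁵v², u⁵v³, u⁶v², u⁶v³, u⁷v², u⁷v³, u⁸v², u⁸v³, u⁹v², u⁹v³, u¹²v², u¹²v³, u¹³v², u¹³v³, u¹¹v², u¹¹v³, u¹⁰v², u¹⁰v³, u¹⁴v², u¹⁴v³, u¹⁵v², u¹⁵v³, u¹⁶v², u¹⁶v³}.
No further products give new elements, so |G| = 68.

Answer: 68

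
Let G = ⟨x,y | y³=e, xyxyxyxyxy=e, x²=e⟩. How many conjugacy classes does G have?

The conjugacy classes (representative and size) are:
  [e] (size 1), [xyxy²xyxy²x] (size 15), [yxyxy²x] (size 20), [xy²xy²x] (size 12), [y²xyxy²] (size 12).
Class equation: 1 + 15 + 20 + 12 + 12 = 60 = |G|. So G has 5 conjugacy classes.

Answer: 5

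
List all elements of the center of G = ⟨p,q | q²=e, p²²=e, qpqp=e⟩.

An element z ∈ Z(G) iff z commutes with every generator.
For example p¹¹ is central: (p¹¹)·p = p¹² = p·(p¹¹); (p¹¹)·q = p¹¹q = q·(p¹¹).
Whereas p ∉ Z(G) since p·q = pq ≠ p²¹q = q·p.
Checking each of the 44 elements this way gives Z(G) = {e, p¹¹}, of order 2.

Answer: {e, p¹¹}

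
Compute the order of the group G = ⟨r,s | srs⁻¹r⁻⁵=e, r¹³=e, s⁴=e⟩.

Enumerate words in the generators, reducing via the relations: the distinct elements are
  {e, r, s, rs, r², r³, r⁴, r⁵, r⁶, r⁷, r⁸, r⁹, s², s³, rs², rs³, r²s, r³s, r¹², r¹¹, r¹⁰, r⁴s, r⁵s, r⁶s, r⁷s, r⁸s, r⁹s, r²s², r²s³, r³s², r³s³, r¹²s, r¹¹s, r¹⁰s, r⁴s², r⁴s³, r⁵s², r⁵s³, r⁶s², r⁶s³, r⁷s², r⁷s³, r⁸s², r⁸s³, r⁹s², r⁹s³, r¹²s², r¹²s³, r¹¹s², r¹¹s³, r¹⁰s², r¹⁰s³}.
No further products give new elements, so |G| = 52.

Answer: 52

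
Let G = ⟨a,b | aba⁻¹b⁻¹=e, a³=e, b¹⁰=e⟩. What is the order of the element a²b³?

Compute successive powers until reaching e:
  (a²b³)¹ = a²b³, (a²b³)² = ab⁶, (a²b³)³ = b⁹, (a²b³)⁴ = a²b², (a²b³)⁵ = ab⁵, (a²b³)⁶ = b⁸, (a²b³)⁷ = a²b, (a²b³)⁸ = ab⁴, (a²b³)⁹ = b⁷, (a²b³)¹⁰ = a², (a²b³)¹¹ = ab³, (a²b³)¹² = b⁶, (a²b³)¹³ = a²b⁹, (a²b³)¹⁴ = ab², (a²b³)¹⁵ = b⁵, (a²b³)¹⁶ = a²b⁸, (a²b³)¹⁷ = ab, (a²b³)¹⁸ = b⁴, (a²b³)¹⁹ = a²b⁷, (a²b³)²⁰ = a, (a²b³)²¹ = b³, (a²b³)²² = a²b⁶, (a²b³)²³ = ab⁹, (a²b³)²⁴ = b², (a²b³)²⁵ = a²b⁵, (a²b³)²⁶ = ab⁸, (a²b³)²⁷ = b, (a²b³)²⁸ = a²b⁴, (a²b³)²⁹ = ab⁷, (a²b³)³⁰ = e.
The smallest positive k with (a²b³)ᵏ = e is 30.

Answer: 30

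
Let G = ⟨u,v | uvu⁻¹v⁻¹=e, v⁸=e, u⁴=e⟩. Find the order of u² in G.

Compute successive powers until reaching e:
  (u²)¹ = u², (u²)² = e.
The smallest positive k with (u²)ᵏ = e is 2.

Answer: 2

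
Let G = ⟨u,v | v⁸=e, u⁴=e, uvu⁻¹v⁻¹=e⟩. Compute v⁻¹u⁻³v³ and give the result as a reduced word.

Multiply left to right, reducing at each step:
  (v⁷) · u⁻³ = uv⁷
  (uv⁷) · v³ = uv²

Answer: uv²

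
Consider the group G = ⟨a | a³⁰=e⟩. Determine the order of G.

G is generated by a single element, so G is cyclic. The relator gives a³⁰ = e and no smaller power is forced to be e, so the 30 powers {a, e, a², a³, a⁴, a⁵, a⁶, a⁷, a⁸, a⁹, a²², a²³, a²¹, a²⁰, a²⁴, a²⁵, a²⁶, a²⁷, a²⁸, a²⁹, a¹², a¹³, a¹¹, a¹⁰, a¹⁴, a¹⁵, a¹⁶, a¹⁷, a¹⁸, a¹⁹} are distinct. Hence |G| = 30.

Answer: 30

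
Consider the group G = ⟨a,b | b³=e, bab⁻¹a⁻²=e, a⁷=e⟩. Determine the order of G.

Enumerate words in the generators, reducing via the relations: the distinct elements are
  {a, b, e, ab, a², a³, a⁴, a⁵, a⁶, b², ab², a²b, a³b, a⁴b, a⁵b, a⁶b, a²b², a³b², a⁴b², a⁵b², a⁶b²}.
No further products give new elements, so |G| = 21.

Answer: 21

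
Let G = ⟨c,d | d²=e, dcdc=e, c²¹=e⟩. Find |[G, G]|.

G' = [G, G] is generated by all commutators. The generator-pair commutators are: [c, d] = c².
The subgroup they normally generate is {e, c, c², c³, c⁴, c⁵, c⁶, c⁷, c⁸, c⁹, c¹⁰, c¹¹, c¹², c¹³, c¹⁴, c¹⁵, c¹⁶, c¹⁷, c¹⁸, c¹⁹, c²⁰}, of order 21.
Check: |G/G'| = 42/21 = 2 is the order of the abelianisation.

Answer: 21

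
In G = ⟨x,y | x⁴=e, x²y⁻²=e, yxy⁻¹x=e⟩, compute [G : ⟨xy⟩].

First find ord(xy) by computing successive powers:
  (xy)¹ = xy, (xy)² = x², (xy)³ = xy⁻¹, (xy)⁴ = e.
So |⟨xy⟩| = ord(xy) = 4. With |G| = 8, by Lagrange [G : ⟨xy⟩] = 8/4 = 2.

Answer: 2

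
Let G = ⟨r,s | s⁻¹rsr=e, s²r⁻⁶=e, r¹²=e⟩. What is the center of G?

An element z ∈ Z(G) iff z commutes with every generator.
For example r⁶ is central: (r⁶)·r = r⁷ = r·(r⁶); (r⁶)·s = s⁻¹ = s·(r⁶).
Whereas r ∉ Z(G) since r·s = rs ≠ r⁵s⁻¹ = s·r.
Checking each of the 24 elements this way gives Z(G) = {e, r⁶}, of order 2.

Answer: {e, r⁶}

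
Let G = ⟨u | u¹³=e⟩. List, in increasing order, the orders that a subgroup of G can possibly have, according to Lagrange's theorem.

|G| = 13 = 13. By Lagrange's theorem the order of any subgroup divides 13; the divisors of 13 are 1, 13.

Answer: 1, 13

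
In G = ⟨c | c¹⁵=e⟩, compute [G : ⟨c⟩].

First find ord(c) by computing successive powers:
  c¹ = c, c² = c², c³ = c³, c⁴ = c⁴, c⁵ = c⁵, c⁶ = c⁶, c⁷ = c⁷, c⁸ = c⁸, c⁹ = c⁹, c¹⁰ = c¹⁰, c¹¹ = c¹¹, c¹² = c¹², c¹³ = c¹³, c¹⁴ = c¹⁴, c¹⁵ = e.
So |⟨c⟩| = ord(c) = 15. With |G| = 15, by Lagrange [G : ⟨c⟩] = 15/15 = 1.

Answer: 1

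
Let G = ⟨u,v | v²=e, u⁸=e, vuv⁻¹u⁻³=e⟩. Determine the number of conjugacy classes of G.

The conjugacy classes (representative and size) are:
  [e] (size 1), [u³] (size 2), [u²] (size 2), [u⁴] (size 1), [u⁵] (size 2), [u⁴v] (size 4), [uv] (size 4).
Class equation: 1 + 2 + 2 + 1 + 2 + 4 + 4 = 16 = |G|. So G has 7 conjugacy classes.

Answer: 7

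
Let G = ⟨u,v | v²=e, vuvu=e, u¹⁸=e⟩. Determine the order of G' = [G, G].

G' = [G, G] is generated by all commutators. The generator-pair commutators are: [u, v] = u².
The subgroup they normally generate is {e, u², u⁴, u⁶, u⁸, u¹⁰, u¹², u¹⁴, u¹⁶}, of order 9.
Check: |G/G'| = 36/9 = 4 is the order of the abelianisation.

Answer: 9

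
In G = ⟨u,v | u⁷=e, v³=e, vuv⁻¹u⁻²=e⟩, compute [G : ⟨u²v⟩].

First find ord(u²v) by computing successive powers:
  (u²v)¹ = u²v, (u²v)² = u⁶v², (u²v)³ = e.
So |⟨u²v⟩| = ord(u²v) = 3. With |G| = 21, by Lagrange [G : ⟨u²v⟩] = 21/3 = 7.

Answer: 7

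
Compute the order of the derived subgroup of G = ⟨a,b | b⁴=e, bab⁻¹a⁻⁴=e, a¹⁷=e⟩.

G' = [G, G] is generated by all commutators. The generator-pair commutators are: [a, b] = a¹⁴.
The subgroup they normally generate is {e, a, a², a³, a⁴, a⁵, a⁶, a⁷, a⁸, a⁹, a¹⁰, a¹¹, a¹², a¹³, a¹⁴, a¹⁵, a¹⁶}, of order 17.
Check: |G/G'| = 68/17 = 4 is the order of the abelianisation.

Answer: 17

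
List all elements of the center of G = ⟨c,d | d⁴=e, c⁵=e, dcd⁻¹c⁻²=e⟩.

An element z ∈ Z(G) iff z commutes with every generator.
For example e is central: e·c = c = c·e; e·d = d = d·e.
Whereas c ∉ Z(G) since c·d = cd ≠ c²d = d·c.
Checking each of the 20 elements this way gives Z(G) = {e}, of order 1.

Answer: {e}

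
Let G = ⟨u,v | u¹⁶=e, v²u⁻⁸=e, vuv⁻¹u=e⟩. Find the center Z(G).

An element z ∈ Z(G) iff z commutes with every generator.
For example u⁸ is central: (u⁸)·u = u⁹ = u·(u⁸); (u⁸)·v = v⁻¹ = v·(u⁸).
Whereas u ∉ Z(G) since u·v = uv ≠ u⁷v⁻¹ = v·u.
Checking each of the 32 elements this way gives Z(G) = {e, u⁸}, of order 2.

Answer: {e, u⁸}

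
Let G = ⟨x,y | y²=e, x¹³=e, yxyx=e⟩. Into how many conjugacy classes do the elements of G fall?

The conjugacy classes (representative and size) are:
  [e] (size 1), [x¹²] (size 2), [x¹¹] (size 2), [x³] (size 2), [x⁴] (size 2), [x⁸] (size 2), [x⁶] (size 2), [y] (size 13).
Class equation: 1 + 2 + 2 + 2 + 2 + 2 + 2 + 13 = 26 = |G|. So G has 8 conjugacy classes.

Answer: 8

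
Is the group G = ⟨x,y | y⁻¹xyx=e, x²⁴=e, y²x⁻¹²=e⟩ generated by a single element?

Every cyclic group is abelian. But x·y = xy while y·x = x¹¹y⁻¹, so x·y ≠ y·x and G is not abelian. Hence G is not cyclic.

Answer: No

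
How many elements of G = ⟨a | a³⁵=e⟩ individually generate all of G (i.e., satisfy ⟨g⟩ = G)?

G is cyclic of order 35. An element generates G iff its order is 35, and a cyclic group of order 35 has exactly φ(35) = 24 such elements.

Answer: 24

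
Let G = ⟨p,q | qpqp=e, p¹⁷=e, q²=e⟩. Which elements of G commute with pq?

⟨pq⟩ ⊆ C_G(pq) since powers of pq commute with pq; so |C_G(pq)| ≥ |⟨pq⟩| = 2.
By orbit–stabilizer, |C_G(pq)| = |G| / |conj. class of pq| = 34 / 17 = 2.
The 2 elements commuting with pq are {e, pq}.

Answer: {e, pq}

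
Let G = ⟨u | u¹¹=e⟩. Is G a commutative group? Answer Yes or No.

G has a single generator, so G is cyclic and hence abelian.

Answer: Yes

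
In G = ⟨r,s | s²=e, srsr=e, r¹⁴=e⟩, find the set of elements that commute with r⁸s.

⟨r⁸s⟩ ⊆ C_G(r⁸s) since powers of r⁸s commute with r⁸s; so |C_G(r⁸s)| ≥ |⟨r⁸s⟩| = 2.
By orbit–stabilizer, |C_G(r⁸s)| = |G| / |conj. class of r⁸s| = 28 / 7 = 4.
The 4 elements commuting with r⁸s are {e, r⁷, rs, r⁸s}.

Answer: {e, r⁷, rs, r⁸s}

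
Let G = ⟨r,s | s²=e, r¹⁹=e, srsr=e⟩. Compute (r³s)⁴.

Compute successive powers of (r³s), reducing at each step:
  (r³s)²: (r³s) · r³ = s;   s · s = e
  (r³s)³: e · r³ = r³;   (r³) · s = r³s
  (r³s)⁴: (r³s) · r³ = s;   s · s = e

Answer: e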